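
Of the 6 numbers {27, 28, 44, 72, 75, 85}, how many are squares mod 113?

4

(27/113) = -1 → non-residue.
(28/113) = +1 → QR.
(44/113) = +1 → QR.
(72/113) = +1 → QR.
(75/113) = -1 → non-residue.
(85/113) = +1 → QR.
Total quadratic residues among the 6: 4.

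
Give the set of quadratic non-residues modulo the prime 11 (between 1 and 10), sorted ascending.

2,6,7,8,10

Square k = 1,…,5 (k and 11−k give the same square):
1²=1, 2²=4, 3²=9, 4²≡5, 5²≡3 (mod 11).
The residues are {1, 3, 4, 5, 9}; the non-residues are the remaining 5 nonzero classes.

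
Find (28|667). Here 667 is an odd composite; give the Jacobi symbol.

Pull out 2^2: since 667 ≡ 3 (mod 8), (2/667) = -1, so (2/667)^2 = +1.
Reciprocity: 7 ≡ 3 and 667 ≡ 3 (mod 4), so (7/667) = −(667/7).
Reduce top mod 7: now compute (2/7).
Pull out 2: since 7 ≡ 7 (mod 8), (2/7) = +1.
Reached (1/7) = 1. Collecting the sign flips along the way, the symbol is -1.

-1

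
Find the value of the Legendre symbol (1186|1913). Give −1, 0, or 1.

-1

Pull out 2: since 1913 ≡ 1 (mod 8), (2/1913) = +1.
Reciprocity: 593 ≡ 1 and 1913 ≡ 1 (mod 4), so (593/1913) = +(1913/593).
Reduce top mod 593: now compute (134/593).
Pull out 2: since 593 ≡ 1 (mod 8), (2/593) = +1.
Reciprocity: 67 ≡ 3 and 593 ≡ 1 (mod 4), so (67/593) = +(593/67).
Reduce top mod 67: now compute (57/67).
Reciprocity: 57 ≡ 1 and 67 ≡ 3 (mod 4), so (57/67) = +(67/57).
Reduce top mod 57: now compute (10/57).
Pull out 2: since 57 ≡ 1 (mod 8), (2/57) = +1.
Reciprocity: 5 ≡ 1 and 57 ≡ 1 (mod 4), so (5/57) = +(57/5).
Reduce top mod 5: now compute (2/5).
Pull out 2: since 5 ≡ 5 (mod 8), (2/5) = -1.
Reached (1/5) = 1. Collecting the sign flips along the way, the symbol is -1.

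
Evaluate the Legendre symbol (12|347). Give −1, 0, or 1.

Pull out 2^2: since 347 ≡ 3 (mod 8), (2/347) = -1, so (2/347)^2 = +1.
Reciprocity: 3 ≡ 3 and 347 ≡ 3 (mod 4), so (3/347) = −(347/3).
Reduce top mod 3: now compute (2/3).
Pull out 2: since 3 ≡ 3 (mod 8), (2/3) = -1.
Reached (1/3) = 1. Collecting the sign flips along the way, the symbol is +1.

1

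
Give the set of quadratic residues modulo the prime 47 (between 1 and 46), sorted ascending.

1,2,3,4,6,7,8,9,12,14,16,17,18,21,24,25,27,28,32,34,36,37,42

Square k = 1,…,23 (k and 47−k give the same square):
1²=1, 2²=4, 3²=9, 4²=16, 5²=25, 6²=36, 7²≡2, 8²≡17, 9²≡34, 10²≡6, 11²≡27, 12²≡3, 13²≡28, 14²≡8, 15²≡37, 16²≡21, 17²≡7, 18²≡42, 19²≡32, 20²≡24, 21²≡18, 22²≡14, 23²≡12 (mod 47).
So the quadratic residues mod 47 are {1, 2, 3, 4, 6, 7, 8, 9, 12, 14, 16, 17, 18, 21, 24, 25, 27, 28, 32, 34, 36, 37, 42}.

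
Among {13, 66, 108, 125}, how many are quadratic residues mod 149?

1

(13/149) = -1 → non-residue.
(66/149) = -1 → non-residue.
(108/149) = -1 → non-residue.
(125/149) = +1 → QR.
Total quadratic residues among the 4: 1.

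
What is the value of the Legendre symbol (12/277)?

Pull out 2^2: since 277 ≡ 5 (mod 8), (2/277) = -1, so (2/277)^2 = +1.
Reciprocity: 3 ≡ 3 and 277 ≡ 1 (mod 4), so (3/277) = +(277/3).
Reduce top mod 3: now compute (1/3).
Reached (1/3) = 1. Collecting the sign flips along the way, the symbol is +1.

1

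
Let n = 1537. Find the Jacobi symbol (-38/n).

First reduce: -38 ≡ 1499 (mod 1537).
Reciprocity: 1499 ≡ 3 and 1537 ≡ 1 (mod 4), so (1499/1537) = +(1537/1499).
Reduce top mod 1499: now compute (38/1499).
Pull out 2: since 1499 ≡ 3 (mod 8), (2/1499) = -1.
Reciprocity: 19 ≡ 3 and 1499 ≡ 3 (mod 4), so (19/1499) = −(1499/19).
Reduce top mod 19: now compute (17/19).
Reciprocity: 17 ≡ 1 and 19 ≡ 3 (mod 4), so (17/19) = +(19/17).
Reduce top mod 17: now compute (2/17).
Pull out 2: since 17 ≡ 1 (mod 8), (2/17) = +1.
Reached (1/17) = 1. Collecting the sign flips along the way, the symbol is +1.

1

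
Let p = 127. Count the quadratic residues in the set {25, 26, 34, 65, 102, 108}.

(25/127) = +1 → QR.
(26/127) = +1 → QR.
(34/127) = +1 → QR.
(65/127) = -1 → non-residue.
(102/127) = -1 → non-residue.
(108/127) = -1 → non-residue.
Total quadratic residues among the 6: 3.

3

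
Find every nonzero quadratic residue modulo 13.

1, 3, 4, 9, 10, 12

Square k = 1,…,6 (k and 13−k give the same square):
1²=1, 2²=4, 3²=9, 4²≡3, 5²≡12, 6²≡10 (mod 13).
So the quadratic residues mod 13 are {1, 3, 4, 9, 10, 12}.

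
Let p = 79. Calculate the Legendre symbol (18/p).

Euler's criterion: (18/79) ≡ 18^39 (mod 79).
18^2 ≡ 8 (mod 79)
18^4 ≡ 64 (mod 79)
18^8 ≡ 67 (mod 79)
18^16 ≡ 65 (mod 79)
18^32 ≡ 38 (mod 79)
18^39 = 18^(32+4+2+1) ≡ 1 (mod 79).
Result is 1, so (18/79) = 1.

1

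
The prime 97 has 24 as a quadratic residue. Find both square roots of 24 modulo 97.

97 ≡ 1 (mod 4), so we find a root by search.
Trying successive values, 11² = 121 ≡ 24 (mod 97). The other root is 97 − 11 = 86.

11, 86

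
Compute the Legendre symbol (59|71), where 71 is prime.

Reciprocity: 59 ≡ 3 and 71 ≡ 3 (mod 4), so (59/71) = −(71/59).
Reduce top mod 59: now compute (12/59).
Pull out 2^2: since 59 ≡ 3 (mod 8), (2/59) = -1, so (2/59)^2 = +1.
Reciprocity: 3 ≡ 3 and 59 ≡ 3 (mod 4), so (3/59) = −(59/3).
Reduce top mod 3: now compute (2/3).
Pull out 2: since 3 ≡ 3 (mod 8), (2/3) = -1.
Reached (1/3) = 1. Collecting the sign flips along the way, the symbol is -1.

-1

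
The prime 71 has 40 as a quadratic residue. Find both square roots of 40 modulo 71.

Since 71 ≡ 3 (mod 4), a square root of 40 is 40^((71+1)/4) = 40^18 mod 71.
Repeated squaring: 40^2≡38, 40^4≡24, 40^8≡8, 40^16≡64 (mod 71).
40^18 = 40^(16+2) ≡ 18 (mod 71).
Check: 18² = 324 ≡ 40 (mod 71). The two roots are 18 and 53.

18, 53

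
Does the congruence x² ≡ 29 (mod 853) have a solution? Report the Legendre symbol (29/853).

Euler's criterion: (29/853) ≡ 29^426 (mod 853).
29^2 ≡ 841 (mod 853)
29^4 ≡ 144 (mod 853)
29^8 ≡ 264 (mod 853)
29^16 ≡ 603 (mod 853)
29^32 ≡ 231 (mod 853)
29^64 ≡ 475 (mod 853)
29^128 ≡ 433 (mod 853)
29^256 ≡ 682 (mod 853)
29^426 = 29^(256+128+32+8+2) ≡ 852 (mod 853).
Result is 852 ≡ −1, so (29/853) = −1.

-1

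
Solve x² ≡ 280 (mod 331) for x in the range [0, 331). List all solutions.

Since 331 ≡ 3 (mod 4), a square root of 280 is 280^((331+1)/4) = 280^83 mod 331.
Repeated squaring: 280^2≡284, 280^4≡223, 280^8≡79, 280^16≡283, 280^32≡318, 280^64≡169 (mod 331).
280^83 = 280^(64+16+2+1) ≡ 131 (mod 331).
Check: 131² = 17161 ≡ 280 (mod 331). The two roots are 131 and 200.

131, 200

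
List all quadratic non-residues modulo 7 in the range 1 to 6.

3,5,6

Square k = 1,…,3 (k and 7−k give the same square):
1²=1, 2²=4, 3²≡2 (mod 7).
The residues are {1, 2, 4}; the non-residues are the remaining 3 nonzero classes.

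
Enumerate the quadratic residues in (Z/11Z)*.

Square k = 1,…,5 (k and 11−k give the same square):
1²=1, 2²=4, 3²=9, 4²≡5, 5²≡3 (mod 11).
So the quadratic residues mod 11 are {1, 3, 4, 5, 9}.

1, 3, 4, 5, 9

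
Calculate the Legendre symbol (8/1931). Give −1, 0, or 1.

Pull out 2^3: since 1931 ≡ 3 (mod 8), (2/1931) = -1, so (2/1931)^3 = -1.
Reached (1/1931) = 1. Collecting the sign flips along the way, the symbol is -1.

-1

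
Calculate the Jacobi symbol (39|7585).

Reciprocity: 39 ≡ 3 and 7585 ≡ 1 (mod 4), so (39/7585) = +(7585/39).
Reduce top mod 39: now compute (19/39).
Reciprocity: 19 ≡ 3 and 39 ≡ 3 (mod 4), so (19/39) = −(39/19).
Reduce top mod 19: now compute (1/19).
Reached (1/19) = 1. Collecting the sign flips along the way, the symbol is -1.

-1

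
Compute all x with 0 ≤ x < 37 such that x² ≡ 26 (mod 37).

37 ≡ 1 (mod 4), so we find a root by search.
Trying successive values, 10² = 100 ≡ 26 (mod 37). The other root is 37 − 10 = 27.

10, 27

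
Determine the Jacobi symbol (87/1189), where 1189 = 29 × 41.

Reciprocity: 87 ≡ 3 and 1189 ≡ 1 (mod 4), so (87/1189) = +(1189/87).
Reduce top mod 87: now compute (58/87).
Pull out 2: since 87 ≡ 7 (mod 8), (2/87) = +1.
Reciprocity: 29 ≡ 1 and 87 ≡ 3 (mod 4), so (29/87) = +(87/29).
Reduce top mod 29: now compute (0/29).
Top reduces to 0: gcd > 1, so the symbol is 0.

0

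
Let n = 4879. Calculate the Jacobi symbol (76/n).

1

Pull out 2^2: since 4879 ≡ 7 (mod 8), (2/4879) = +1, so (2/4879)^2 = +1.
Reciprocity: 19 ≡ 3 and 4879 ≡ 3 (mod 4), so (19/4879) = −(4879/19).
Reduce top mod 19: now compute (15/19).
Reciprocity: 15 ≡ 3 and 19 ≡ 3 (mod 4), so (15/19) = −(19/15).
Reduce top mod 15: now compute (4/15).
Pull out 2^2: since 15 ≡ 7 (mod 8), (2/15) = +1, so (2/15)^2 = +1.
Reached (1/15) = 1. Collecting the sign flips along the way, the symbol is +1.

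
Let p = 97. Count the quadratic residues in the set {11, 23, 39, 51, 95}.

2

(11/97) = +1 → QR.
(23/97) = -1 → non-residue.
(39/97) = -1 → non-residue.
(51/97) = -1 → non-residue.
(95/97) = +1 → QR.
Total quadratic residues among the 5: 2.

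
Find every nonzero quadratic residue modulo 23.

Square k = 1,…,11 (k and 23−k give the same square):
1²=1, 2²=4, 3²=9, 4²=16, 5²≡2, 6²≡13, 7²≡3, 8²≡18, 9²≡12, 10²≡8, 11²≡6 (mod 23).
So the quadratic residues mod 23 are {1, 2, 3, 4, 6, 8, 9, 12, 13, 16, 18}.

1 2 3 4 6 8 9 12 13 16 18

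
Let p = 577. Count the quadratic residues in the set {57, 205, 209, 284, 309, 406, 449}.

6

(57/577) = +1 → QR.
(205/577) = +1 → QR.
(209/577) = +1 → QR.
(284/577) = +1 → QR.
(309/577) = -1 → non-residue.
(406/577) = +1 → QR.
(449/577) = +1 → QR.
Total quadratic residues among the 7: 6.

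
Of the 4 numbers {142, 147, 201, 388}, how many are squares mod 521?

(142/521) = +1 → QR.
(147/521) = -1 → non-residue.
(201/521) = +1 → QR.
(388/521) = +1 → QR.
Total quadratic residues among the 4: 3.

3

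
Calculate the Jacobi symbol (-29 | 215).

First reduce: -29 ≡ 186 (mod 215).
Pull out 2: since 215 ≡ 7 (mod 8), (2/215) = +1.
Reciprocity: 93 ≡ 1 and 215 ≡ 3 (mod 4), so (93/215) = +(215/93).
Reduce top mod 93: now compute (29/93).
Reciprocity: 29 ≡ 1 and 93 ≡ 1 (mod 4), so (29/93) = +(93/29).
Reduce top mod 29: now compute (6/29).
Pull out 2: since 29 ≡ 5 (mod 8), (2/29) = -1.
Reciprocity: 3 ≡ 3 and 29 ≡ 1 (mod 4), so (3/29) = +(29/3).
Reduce top mod 3: now compute (2/3).
Pull out 2: since 3 ≡ 3 (mod 8), (2/3) = -1.
Reached (1/3) = 1. Collecting the sign flips along the way, the symbol is +1.

1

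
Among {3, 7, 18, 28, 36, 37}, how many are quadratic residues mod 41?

3

(3/41) = -1 → non-residue.
(7/41) = -1 → non-residue.
(18/41) = +1 → QR.
(28/41) = -1 → non-residue.
(36/41) = +1 → QR.
(37/41) = +1 → QR.
Total quadratic residues among the 6: 3.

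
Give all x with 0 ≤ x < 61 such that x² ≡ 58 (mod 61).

61 ≡ 1 (mod 4), so we find a root by search.
Trying successive values, 27² = 729 ≡ 58 (mod 61). The other root is 61 − 27 = 34.

27, 34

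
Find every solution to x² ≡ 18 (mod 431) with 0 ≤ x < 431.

133, 298

Since 431 ≡ 3 (mod 4), a square root of 18 is 18^((431+1)/4) = 18^108 mod 431.
Repeated squaring: 18^2≡324, 18^4≡243, 18^8≡2, 18^16≡4, 18^32≡16, 18^64≡256 (mod 431).
18^108 = 18^(64+32+8+4) ≡ 298 (mod 431).
Check: 298² = 88804 ≡ 18 (mod 431). The two roots are 133 and 298.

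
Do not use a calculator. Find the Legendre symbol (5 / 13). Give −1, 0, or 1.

Reciprocity: 5 ≡ 1 and 13 ≡ 1 (mod 4), so (5/13) = +(13/5).
Reduce top mod 5: now compute (3/5).
Reciprocity: 3 ≡ 3 and 5 ≡ 1 (mod 4), so (3/5) = +(5/3).
Reduce top mod 3: now compute (2/3).
Pull out 2: since 3 ≡ 3 (mod 8), (2/3) = -1.
Reached (1/3) = 1. Collecting the sign flips along the way, the symbol is -1.

-1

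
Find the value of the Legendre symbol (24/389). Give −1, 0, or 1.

1

Pull out 2^3: since 389 ≡ 5 (mod 8), (2/389) = -1, so (2/389)^3 = -1.
Reciprocity: 3 ≡ 3 and 389 ≡ 1 (mod 4), so (3/389) = +(389/3).
Reduce top mod 3: now compute (2/3).
Pull out 2: since 3 ≡ 3 (mod 8), (2/3) = -1.
Reached (1/3) = 1. Collecting the sign flips along the way, the symbol is +1.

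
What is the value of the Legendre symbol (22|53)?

Euler's criterion: (22/53) ≡ 22^26 (mod 53).
22^2 ≡ 7 (mod 53)
22^4 ≡ 49 (mod 53)
22^8 ≡ 16 (mod 53)
22^16 ≡ 44 (mod 53)
22^26 = 22^(16+8+2) ≡ 52 (mod 53).
Result is 52 ≡ −1, so (22/53) = −1.

-1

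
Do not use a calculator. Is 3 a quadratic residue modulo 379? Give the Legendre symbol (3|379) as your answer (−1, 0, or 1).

-1

Reciprocity: 3 ≡ 3 and 379 ≡ 3 (mod 4), so (3/379) = −(379/3).
Reduce top mod 3: now compute (1/3).
Reached (1/3) = 1. Collecting the sign flips along the way, the symbol is -1.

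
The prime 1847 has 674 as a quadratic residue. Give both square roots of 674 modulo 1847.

Since 1847 ≡ 3 (mod 4), a square root of 674 is 674^((1847+1)/4) = 674^462 mod 1847.
Repeated squaring: 674^2≡1761, 674^4≡8, 674^8≡64, 674^16≡402, 674^32≡915, 674^64≡534, 674^128≡718, 674^256≡211 (mod 1847).
674^462 = 674^(256+128+64+8+4+2) ≡ 861 (mod 1847).
Check: 861² = 741321 ≡ 674 (mod 1847). The two roots are 861 and 986.

861, 986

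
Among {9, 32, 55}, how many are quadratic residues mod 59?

(9/59) = +1 → QR.
(32/59) = -1 → non-residue.
(55/59) = -1 → non-residue.
Total quadratic residues among the 3: 1.

1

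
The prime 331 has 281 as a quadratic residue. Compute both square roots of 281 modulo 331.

44, 287

Since 331 ≡ 3 (mod 4), a square root of 281 is 281^((331+1)/4) = 281^83 mod 331.
Repeated squaring: 281^2≡183, 281^4≡58, 281^8≡54, 281^16≡268, 281^32≡328, 281^64≡9 (mod 331).
281^83 = 281^(64+16+2+1) ≡ 287 (mod 331).
Check: 287² = 82369 ≡ 281 (mod 331). The two roots are 44 and 287.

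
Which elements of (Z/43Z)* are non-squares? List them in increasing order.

2,3,5,7,8,12,18,19,20,22,26,27,28,29,30,32,33,34,37,39,42

Square k = 1,…,21 (k and 43−k give the same square):
1²=1, 2²=4, 3²=9, 4²=16, 5²=25, 6²=36, 7²≡6, 8²≡21, 9²≡38, 10²≡14, 11²≡35, 12²≡15, 13²≡40, 14²≡24, 15²≡10, 16²≡41, 17²≡31, 18²≡23, 19²≡17, 20²≡13, 21²≡11 (mod 43).
The residues are {1, 4, 6, 9, 10, 11, 13, 14, 15, 16, 17, 21, 23, 24, 25, 31, 35, 36, 38, 40, 41}; the non-residues are the remaining 21 nonzero classes.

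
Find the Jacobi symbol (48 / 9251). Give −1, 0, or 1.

Pull out 2^4: since 9251 ≡ 3 (mod 8), (2/9251) = -1, so (2/9251)^4 = +1.
Reciprocity: 3 ≡ 3 and 9251 ≡ 3 (mod 4), so (3/9251) = −(9251/3).
Reduce top mod 3: now compute (2/3).
Pull out 2: since 3 ≡ 3 (mod 8), (2/3) = -1.
Reached (1/3) = 1. Collecting the sign flips along the way, the symbol is +1.

1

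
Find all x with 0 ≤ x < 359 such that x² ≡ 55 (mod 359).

Since 359 ≡ 3 (mod 4), a square root of 55 is 55^((359+1)/4) = 55^90 mod 359.
Repeated squaring: 55^2≡153, 55^4≡74, 55^8≡91, 55^16≡24, 55^32≡217, 55^64≡60 (mod 359).
55^90 = 55^(64+16+8+2) ≡ 47 (mod 359).
Check: 47² = 2209 ≡ 55 (mod 359). The two roots are 47 and 312.

47, 312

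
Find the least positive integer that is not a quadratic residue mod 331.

2

(2/331) = −1, so 2 is the smallest positive non-residue mod 331.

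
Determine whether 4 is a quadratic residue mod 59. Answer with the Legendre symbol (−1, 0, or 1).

1

Euler's criterion: (4/59) ≡ 4^29 (mod 59).
4^2 ≡ 16 (mod 59)
4^4 ≡ 20 (mod 59)
4^8 ≡ 46 (mod 59)
4^16 ≡ 51 (mod 59)
4^29 = 4^(16+8+4+1) ≡ 1 (mod 59).
Result is 1, so (4/59) = 1.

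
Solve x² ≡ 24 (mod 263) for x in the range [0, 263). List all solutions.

Since 263 ≡ 3 (mod 4), a square root of 24 is 24^((263+1)/4) = 24^66 mod 263.
Repeated squaring: 24^2≡50, 24^4≡133, 24^8≡68, 24^16≡153, 24^32≡2, 24^64≡4 (mod 263).
24^66 = 24^(64+2) ≡ 200 (mod 263).
Check: 200² = 40000 ≡ 24 (mod 263). The two roots are 63 and 200.

63, 200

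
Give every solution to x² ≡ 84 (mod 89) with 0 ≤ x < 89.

89 ≡ 1 (mod 4), so we find a root by search.
Trying successive values, 23² = 529 ≡ 84 (mod 89). The other root is 89 − 23 = 66.

23, 66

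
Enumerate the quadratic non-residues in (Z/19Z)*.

2 3 8 10 12 13 14 15 18

Square k = 1,…,9 (k and 19−k give the same square):
1²=1, 2²=4, 3²=9, 4²=16, 5²≡6, 6²≡17, 7²≡11, 8²≡7, 9²≡5 (mod 19).
The residues are {1, 4, 5, 6, 7, 9, 11, 16, 17}; the non-residues are the remaining 9 nonzero classes.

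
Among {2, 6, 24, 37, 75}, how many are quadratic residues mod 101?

(2/101) = -1 → non-residue.
(6/101) = +1 → QR.
(24/101) = +1 → QR.
(37/101) = +1 → QR.
(75/101) = -1 → non-residue.
Total quadratic residues among the 5: 3.

3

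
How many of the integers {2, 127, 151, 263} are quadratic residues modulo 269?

(2/269) = -1 → non-residue.
(127/269) = +1 → QR.
(151/269) = +1 → QR.
(263/269) = +1 → QR.
Total quadratic residues among the 4: 3.

3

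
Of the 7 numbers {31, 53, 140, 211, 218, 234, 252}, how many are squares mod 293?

(31/293) = +1 → QR.
(53/293) = +1 → QR.
(140/293) = +1 → QR.
(211/293) = +1 → QR.
(218/293) = -1 → non-residue.
(234/293) = +1 → QR.
(252/293) = -1 → non-residue.
Total quadratic residues among the 7: 5.

5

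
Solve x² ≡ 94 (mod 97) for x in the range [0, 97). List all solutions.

26, 71

97 ≡ 1 (mod 4), so we find a root by search.
Trying successive values, 26² = 676 ≡ 94 (mod 97). The other root is 97 − 26 = 71.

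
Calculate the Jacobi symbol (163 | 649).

1

Reciprocity: 163 ≡ 3 and 649 ≡ 1 (mod 4), so (163/649) = +(649/163).
Reduce top mod 163: now compute (160/163).
Pull out 2^5: since 163 ≡ 3 (mod 8), (2/163) = -1, so (2/163)^5 = -1.
Reciprocity: 5 ≡ 1 and 163 ≡ 3 (mod 4), so (5/163) = +(163/5).
Reduce top mod 5: now compute (3/5).
Reciprocity: 3 ≡ 3 and 5 ≡ 1 (mod 4), so (3/5) = +(5/3).
Reduce top mod 3: now compute (2/3).
Pull out 2: since 3 ≡ 3 (mod 8), (2/3) = -1.
Reached (1/3) = 1. Collecting the sign flips along the way, the symbol is +1.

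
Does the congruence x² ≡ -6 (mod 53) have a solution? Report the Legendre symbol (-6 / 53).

1

Euler's criterion: (-6/53) ≡ 47^26 (mod 53).
47^2 ≡ 36 (mod 53)
47^4 ≡ 24 (mod 53)
47^8 ≡ 46 (mod 53)
47^16 ≡ 49 (mod 53)
47^26 = 47^(16+8+2) ≡ 1 (mod 53).
Result is 1, so (-6/53) = 1.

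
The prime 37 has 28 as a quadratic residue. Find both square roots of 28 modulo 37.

37 ≡ 1 (mod 4), so we find a root by search.
Trying successive values, 18² = 324 ≡ 28 (mod 37). The other root is 37 − 18 = 19.

18, 19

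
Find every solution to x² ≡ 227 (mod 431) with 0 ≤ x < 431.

Since 431 ≡ 3 (mod 4), a square root of 227 is 227^((431+1)/4) = 227^108 mod 431.
Repeated squaring: 227^2≡240, 227^4≡277, 227^8≡11, 227^16≡121, 227^32≡418, 227^64≡169 (mod 431).
227^108 = 227^(64+32+8+4) ≡ 33 (mod 431).
Check: 33² = 1089 ≡ 227 (mod 431). The two roots are 33 and 398.

33, 398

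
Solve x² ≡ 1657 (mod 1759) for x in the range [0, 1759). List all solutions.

596, 1163

Since 1759 ≡ 3 (mod 4), a square root of 1657 is 1657^((1759+1)/4) = 1657^440 mod 1759.
Repeated squaring: 1657^2≡1609, 1657^4≡1392, 1657^8≡1005, 1657^16≡359, 1657^32≡474, 1657^64≡1283, 1657^128≡1424, 1657^256≡1408 (mod 1759).
1657^440 = 1657^(256+128+32+16+8) ≡ 596 (mod 1759).
Check: 596² = 355216 ≡ 1657 (mod 1759). The two roots are 596 and 1163.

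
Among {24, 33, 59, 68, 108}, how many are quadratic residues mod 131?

(24/131) = -1 → non-residue.
(33/131) = +1 → QR.
(59/131) = +1 → QR.
(68/131) = -1 → non-residue.
(108/131) = +1 → QR.
Total quadratic residues among the 5: 3.

3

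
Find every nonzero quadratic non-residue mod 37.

2 5 6 8 13 14 15 17 18 19 20 22 23 24 29 31 32 35

Square k = 1,…,18 (k and 37−k give the same square):
1²=1, 2²=4, 3²=9, 4²=16, 5²=25, 6²=36, 7²≡12, 8²≡27, 9²≡7, 10²≡26, 11²≡10, 12²≡33, 13²≡21, 14²≡11, 15²≡3, 16²≡34, 17²≡30, 18²≡28 (mod 37).
The residues are {1, 3, 4, 7, 9, 10, 11, 12, 16, 21, 25, 26, 27, 28, 30, 33, 34, 36}; the non-residues are the remaining 18 nonzero classes.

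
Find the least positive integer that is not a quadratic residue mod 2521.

11

(2/2521) = +1, so 2 is a residue.
(3/2521) = +1, so 3 is a residue.
(4/2521) = +1, so 4 is a residue.
(5/2521) = +1, so 5 is a residue.
(6/2521) = +1, so 6 is a residue.
(7/2521) = +1, so 7 is a residue.
(8/2521) = +1, so 8 is a residue.
(9/2521) = +1, so 9 is a residue.
(10/2521) = +1, so 10 is a residue.
(11/2521) = −1, so 11 is the smallest positive non-residue mod 2521.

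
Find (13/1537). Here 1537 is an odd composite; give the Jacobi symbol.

Reciprocity: 13 ≡ 1 and 1537 ≡ 1 (mod 4), so (13/1537) = +(1537/13).
Reduce top mod 13: now compute (3/13).
Reciprocity: 3 ≡ 3 and 13 ≡ 1 (mod 4), so (3/13) = +(13/3).
Reduce top mod 3: now compute (1/3).
Reached (1/3) = 1. Collecting the sign flips along the way, the symbol is +1.

1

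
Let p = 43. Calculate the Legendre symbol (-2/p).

Euler's criterion: (-2/43) ≡ 41^21 (mod 43).
41^2 ≡ 4 (mod 43)
41^4 ≡ 16 (mod 43)
41^8 ≡ 41 (mod 43)
41^16 ≡ 4 (mod 43)
41^21 = 41^(16+4+1) ≡ 1 (mod 43).
Result is 1, so (-2/43) = 1.

1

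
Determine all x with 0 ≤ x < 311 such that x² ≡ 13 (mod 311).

18, 293

Since 311 ≡ 3 (mod 4), a square root of 13 is 13^((311+1)/4) = 13^78 mod 311.
Repeated squaring: 13^2≡169, 13^4≡260, 13^8≡113, 13^16≡18, 13^32≡13, 13^64≡169 (mod 311).
13^78 = 13^(64+8+4+2) ≡ 18 (mod 311).
Check: 18² = 324 ≡ 13 (mod 311). The two roots are 18 and 293.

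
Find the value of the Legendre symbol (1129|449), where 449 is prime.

First reduce: 1129 ≡ 231 (mod 449).
Reciprocity: 231 ≡ 3 and 449 ≡ 1 (mod 4), so (231/449) = +(449/231).
Reduce top mod 231: now compute (218/231).
Pull out 2: since 231 ≡ 7 (mod 8), (2/231) = +1.
Reciprocity: 109 ≡ 1 and 231 ≡ 3 (mod 4), so (109/231) = +(231/109).
Reduce top mod 109: now compute (13/109).
Reciprocity: 13 ≡ 1 and 109 ≡ 1 (mod 4), so (13/109) = +(109/13).
Reduce top mod 13: now compute (5/13).
Reciprocity: 5 ≡ 1 and 13 ≡ 1 (mod 4), so (5/13) = +(13/5).
Reduce top mod 5: now compute (3/5).
Reciprocity: 3 ≡ 3 and 5 ≡ 1 (mod 4), so (3/5) = +(5/3).
Reduce top mod 3: now compute (2/3).
Pull out 2: since 3 ≡ 3 (mod 8), (2/3) = -1.
Reached (1/3) = 1. Collecting the sign flips along the way, the symbol is -1.

-1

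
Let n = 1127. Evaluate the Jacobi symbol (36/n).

Pull out 2^2: since 1127 ≡ 7 (mod 8), (2/1127) = +1, so (2/1127)^2 = +1.
Reciprocity: 9 ≡ 1 and 1127 ≡ 3 (mod 4), so (9/1127) = +(1127/9).
Reduce top mod 9: now compute (2/9).
Pull out 2: since 9 ≡ 1 (mod 8), (2/9) = +1.
Reached (1/9) = 1. Collecting the sign flips along the way, the symbol is +1.

1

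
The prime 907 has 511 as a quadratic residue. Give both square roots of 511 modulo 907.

305, 602

Since 907 ≡ 3 (mod 4), a square root of 511 is 511^((907+1)/4) = 511^227 mod 907.
Repeated squaring: 511^2≡812, 511^4≡862, 511^8≡211, 511^16≡78, 511^32≡642, 511^64≡386, 511^128≡248 (mod 907).
511^227 = 511^(128+64+32+2+1) ≡ 305 (mod 907).
Check: 305² = 93025 ≡ 511 (mod 907). The two roots are 305 and 602.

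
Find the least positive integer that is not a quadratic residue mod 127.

(2/127) = +1, so 2 is a residue.
(3/127) = −1, so 3 is the smallest positive non-residue mod 127.

3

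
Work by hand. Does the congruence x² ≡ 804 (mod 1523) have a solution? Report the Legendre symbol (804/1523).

-1

Pull out 2^2: since 1523 ≡ 3 (mod 8), (2/1523) = -1, so (2/1523)^2 = +1.
Reciprocity: 201 ≡ 1 and 1523 ≡ 3 (mod 4), so (201/1523) = +(1523/201).
Reduce top mod 201: now compute (116/201).
Pull out 2^2: since 201 ≡ 1 (mod 8), (2/201) = +1, so (2/201)^2 = +1.
Reciprocity: 29 ≡ 1 and 201 ≡ 1 (mod 4), so (29/201) = +(201/29).
Reduce top mod 29: now compute (27/29).
Reciprocity: 27 ≡ 3 and 29 ≡ 1 (mod 4), so (27/29) = +(29/27).
Reduce top mod 27: now compute (2/27).
Pull out 2: since 27 ≡ 3 (mod 8), (2/27) = -1.
Reached (1/27) = 1. Collecting the sign flips along the way, the symbol is -1.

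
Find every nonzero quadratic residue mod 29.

Square k = 1,…,14 (k and 29−k give the same square):
1²=1, 2²=4, 3²=9, 4²=16, 5²=25, 6²≡7, 7²≡20, 8²≡6, 9²≡23, 10²≡13, 11²≡5, 12²≡28, 13²≡24, 14²≡22 (mod 29).
So the quadratic residues mod 29 are {1, 4, 5, 6, 7, 9, 13, 16, 20, 22, 23, 24, 25, 28}.

1, 4, 5, 6, 7, 9, 13, 16, 20, 22, 23, 24, 25, 28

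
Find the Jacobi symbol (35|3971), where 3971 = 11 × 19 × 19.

-1

Reciprocity: 35 ≡ 3 and 3971 ≡ 3 (mod 4), so (35/3971) = −(3971/35).
Reduce top mod 35: now compute (16/35).
Pull out 2^4: since 35 ≡ 3 (mod 8), (2/35) = -1, so (2/35)^4 = +1.
Reached (1/35) = 1. Collecting the sign flips along the way, the symbol is -1.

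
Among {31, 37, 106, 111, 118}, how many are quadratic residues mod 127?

(31/127) = +1 → QR.
(37/127) = +1 → QR.
(106/127) = -1 → non-residue.
(111/127) = -1 → non-residue.
(118/127) = -1 → non-residue.
Total quadratic residues among the 5: 2.

2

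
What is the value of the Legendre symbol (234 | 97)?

Euler's criterion: (234/97) ≡ 40^48 (mod 97).
40^2 ≡ 48 (mod 97)
40^4 ≡ 73 (mod 97)
40^8 ≡ 91 (mod 97)
40^16 ≡ 36 (mod 97)
40^32 ≡ 35 (mod 97)
40^48 = 40^(32+16) ≡ 96 (mod 97).
Result is 96 ≡ −1, so (234/97) = −1.

-1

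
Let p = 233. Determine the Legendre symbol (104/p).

1

Pull out 2^3: since 233 ≡ 1 (mod 8), (2/233) = +1, so (2/233)^3 = +1.
Reciprocity: 13 ≡ 1 and 233 ≡ 1 (mod 4), so (13/233) = +(233/13).
Reduce top mod 13: now compute (12/13).
Pull out 2^2: since 13 ≡ 5 (mod 8), (2/13) = -1, so (2/13)^2 = +1.
Reciprocity: 3 ≡ 3 and 13 ≡ 1 (mod 4), so (3/13) = +(13/3).
Reduce top mod 3: now compute (1/3).
Reached (1/3) = 1. Collecting the sign flips along the way, the symbol is +1.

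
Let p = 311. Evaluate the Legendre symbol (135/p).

1

Reciprocity: 135 ≡ 3 and 311 ≡ 3 (mod 4), so (135/311) = −(311/135).
Reduce top mod 135: now compute (41/135).
Reciprocity: 41 ≡ 1 and 135 ≡ 3 (mod 4), so (41/135) = +(135/41).
Reduce top mod 41: now compute (12/41).
Pull out 2^2: since 41 ≡ 1 (mod 8), (2/41) = +1, so (2/41)^2 = +1.
Reciprocity: 3 ≡ 3 and 41 ≡ 1 (mod 4), so (3/41) = +(41/3).
Reduce top mod 3: now compute (2/3).
Pull out 2: since 3 ≡ 3 (mod 8), (2/3) = -1.
Reached (1/3) = 1. Collecting the sign flips along the way, the symbol is +1.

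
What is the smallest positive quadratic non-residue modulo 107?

(2/107) = −1, so 2 is the smallest positive non-residue mod 107.

2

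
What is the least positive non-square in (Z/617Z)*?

3

(2/617) = +1, so 2 is a residue.
(3/617) = −1, so 3 is the smallest positive non-residue mod 617.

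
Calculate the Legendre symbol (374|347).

1

Euler's criterion: (374/347) ≡ 27^173 (mod 347).
27^2 ≡ 35 (mod 347)
27^4 ≡ 184 (mod 347)
27^8 ≡ 197 (mod 347)
27^16 ≡ 292 (mod 347)
27^32 ≡ 249 (mod 347)
27^64 ≡ 235 (mod 347)
27^128 ≡ 52 (mod 347)
27^173 = 27^(128+32+8+4+1) ≡ 1 (mod 347).
Result is 1, so (374/347) = 1.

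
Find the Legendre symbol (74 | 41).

Euler's criterion: (74/41) ≡ 33^20 (mod 41).
33^2 ≡ 23 (mod 41)
33^4 ≡ 37 (mod 41)
33^8 ≡ 16 (mod 41)
33^16 ≡ 10 (mod 41)
33^20 = 33^(16+4) ≡ 1 (mod 41).
Result is 1, so (74/41) = 1.

1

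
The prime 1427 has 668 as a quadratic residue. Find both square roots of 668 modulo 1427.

Since 1427 ≡ 3 (mod 4), a square root of 668 is 668^((1427+1)/4) = 668^357 mod 1427.
Repeated squaring: 668^2≡1000, 668^4≡1100, 668^8≡1331, 668^16≡654, 668^32≡1043, 668^64≡475, 668^128≡159, 668^256≡1022 (mod 1427).
668^357 = 668^(256+64+32+4+1) ≡ 1244 (mod 1427).
Check: 1244² = 1547536 ≡ 668 (mod 1427). The two roots are 183 and 1244.

183, 1244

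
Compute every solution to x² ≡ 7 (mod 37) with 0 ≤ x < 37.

9, 28

37 ≡ 1 (mod 4), so we find a root by search.
Trying successive values, 9² = 81 ≡ 7 (mod 37). The other root is 37 − 9 = 28.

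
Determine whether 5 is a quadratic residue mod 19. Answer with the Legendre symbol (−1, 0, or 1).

Reciprocity: 5 ≡ 1 and 19 ≡ 3 (mod 4), so (5/19) = +(19/5).
Reduce top mod 5: now compute (4/5).
Pull out 2^2: since 5 ≡ 5 (mod 8), (2/5) = -1, so (2/5)^2 = +1.
Reached (1/5) = 1. Collecting the sign flips along the way, the symbol is +1.

1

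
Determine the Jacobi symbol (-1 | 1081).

1

First reduce: -1 ≡ 1080 (mod 1081).
Pull out 2^3: since 1081 ≡ 1 (mod 8), (2/1081) = +1, so (2/1081)^3 = +1.
Reciprocity: 135 ≡ 3 and 1081 ≡ 1 (mod 4), so (135/1081) = +(1081/135).
Reduce top mod 135: now compute (1/135).
Reached (1/135) = 1. Collecting the sign flips along the way, the symbol is +1.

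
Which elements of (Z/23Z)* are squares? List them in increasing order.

Square k = 1,…,11 (k and 23−k give the same square):
1²=1, 2²=4, 3²=9, 4²=16, 5²≡2, 6²≡13, 7²≡3, 8²≡18, 9²≡12, 10²≡8, 11²≡6 (mod 23).
So the quadratic residues mod 23 are {1, 2, 3, 4, 6, 8, 9, 12, 13, 16, 18}.

1, 2, 3, 4, 6, 8, 9, 12, 13, 16, 18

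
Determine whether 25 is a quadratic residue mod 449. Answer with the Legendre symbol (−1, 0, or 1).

1

Euler's criterion: (25/449) ≡ 25^224 (mod 449).
25^2 ≡ 176 (mod 449)
25^4 ≡ 444 (mod 449)
25^8 ≡ 25 (mod 449)
25^16 ≡ 176 (mod 449)
25^32 ≡ 444 (mod 449)
25^64 ≡ 25 (mod 449)
25^128 ≡ 176 (mod 449)
25^224 = 25^(128+64+32) ≡ 1 (mod 449).
Result is 1, so (25/449) = 1.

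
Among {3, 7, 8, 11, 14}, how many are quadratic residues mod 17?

(3/17) = -1 → non-residue.
(7/17) = -1 → non-residue.
(8/17) = +1 → QR.
(11/17) = -1 → non-residue.
(14/17) = -1 → non-residue.
Total quadratic residues among the 5: 1.

1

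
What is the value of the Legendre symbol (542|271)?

First reduce: 542 ≡ 0 (mod 271).
Top reduces to 0: gcd > 1, so the symbol is 0.

0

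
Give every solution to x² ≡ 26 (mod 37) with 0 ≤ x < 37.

10, 27

37 ≡ 1 (mod 4), so we find a root by search.
Trying successive values, 10² = 100 ≡ 26 (mod 37). The other root is 37 − 10 = 27.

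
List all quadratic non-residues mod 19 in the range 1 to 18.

Square k = 1,…,9 (k and 19−k give the same square):
1²=1, 2²=4, 3²=9, 4²=16, 5²≡6, 6²≡17, 7²≡11, 8²≡7, 9²≡5 (mod 19).
The residues are {1, 4, 5, 6, 7, 9, 11, 16, 17}; the non-residues are the remaining 9 nonzero classes.

2, 3, 8, 10, 12, 13, 14, 15, 18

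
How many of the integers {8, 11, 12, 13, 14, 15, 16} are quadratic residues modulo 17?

(8/17) = +1 → QR.
(11/17) = -1 → non-residue.
(12/17) = -1 → non-residue.
(13/17) = +1 → QR.
(14/17) = -1 → non-residue.
(15/17) = +1 → QR.
(16/17) = +1 → QR.
Total quadratic residues among the 7: 4.

4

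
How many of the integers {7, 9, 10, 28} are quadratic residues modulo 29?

(7/29) = +1 → QR.
(9/29) = +1 → QR.
(10/29) = -1 → non-residue.
(28/29) = +1 → QR.
Total quadratic residues among the 4: 3.

3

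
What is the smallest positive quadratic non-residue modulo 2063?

5

(2/2063) = +1, so 2 is a residue.
(3/2063) = +1, so 3 is a residue.
(4/2063) = +1, so 4 is a residue.
(5/2063) = −1, so 5 is the smallest positive non-residue mod 2063.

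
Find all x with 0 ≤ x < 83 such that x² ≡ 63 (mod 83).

Since 83 ≡ 3 (mod 4), a square root of 63 is 63^((83+1)/4) = 63^21 mod 83.
Repeated squaring: 63^2≡68, 63^4≡59, 63^8≡78, 63^16≡25 (mod 83).
63^21 = 63^(16+4+1) ≡ 48 (mod 83).
Check: 48² = 2304 ≡ 63 (mod 83). The two roots are 35 and 48.

35, 48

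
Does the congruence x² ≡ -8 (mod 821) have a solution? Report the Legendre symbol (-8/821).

First reduce: -8 ≡ 813 (mod 821).
Reciprocity: 813 ≡ 1 and 821 ≡ 1 (mod 4), so (813/821) = +(821/813).
Reduce top mod 813: now compute (8/813).
Pull out 2^3: since 813 ≡ 5 (mod 8), (2/813) = -1, so (2/813)^3 = -1.
Reached (1/813) = 1. Collecting the sign flips along the way, the symbol is -1.

-1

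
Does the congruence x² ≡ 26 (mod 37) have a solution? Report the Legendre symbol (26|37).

1

Euler's criterion: (26/37) ≡ 26^18 (mod 37).
26^2 ≡ 10 (mod 37)
26^4 ≡ 26 (mod 37)
26^8 ≡ 10 (mod 37)
26^16 ≡ 26 (mod 37)
26^18 = 26^(16+2) ≡ 1 (mod 37).
Result is 1, so (26/37) = 1.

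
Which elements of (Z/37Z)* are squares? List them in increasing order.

Square k = 1,…,18 (k and 37−k give the same square):
1²=1, 2²=4, 3²=9, 4²=16, 5²=25, 6²=36, 7²≡12, 8²≡27, 9²≡7, 10²≡26, 11²≡10, 12²≡33, 13²≡21, 14²≡11, 15²≡3, 16²≡34, 17²≡30, 18²≡28 (mod 37).
So the quadratic residues mod 37 are {1, 3, 4, 7, 9, 10, 11, 12, 16, 21, 25, 26, 27, 28, 30, 33, 34, 36}.

1, 3, 4, 7, 9, 10, 11, 12, 16, 21, 25, 26, 27, 28, 30, 33, 34, 36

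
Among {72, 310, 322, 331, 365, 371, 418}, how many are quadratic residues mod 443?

3

(72/443) = -1 → non-residue.
(310/443) = -1 → non-residue.
(322/443) = -1 → non-residue.
(331/443) = +1 → QR.
(365/443) = +1 → QR.
(371/443) = +1 → QR.
(418/443) = -1 → non-residue.
Total quadratic residues among the 7: 3.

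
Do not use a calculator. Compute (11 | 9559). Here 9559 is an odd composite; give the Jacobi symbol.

Reciprocity: 11 ≡ 3 and 9559 ≡ 3 (mod 4), so (11/9559) = −(9559/11).
Reduce top mod 11: now compute (0/11).
Top reduces to 0: gcd > 1, so the symbol is 0.

0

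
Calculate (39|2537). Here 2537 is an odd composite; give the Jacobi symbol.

Reciprocity: 39 ≡ 3 and 2537 ≡ 1 (mod 4), so (39/2537) = +(2537/39).
Reduce top mod 39: now compute (2/39).
Pull out 2: since 39 ≡ 7 (mod 8), (2/39) = +1.
Reached (1/39) = 1. Collecting the sign flips along the way, the symbol is +1.

1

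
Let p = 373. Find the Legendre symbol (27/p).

1

Euler's criterion: (27/373) ≡ 27^186 (mod 373).
27^2 ≡ 356 (mod 373)
27^4 ≡ 289 (mod 373)
27^8 ≡ 342 (mod 373)
27^16 ≡ 215 (mod 373)
27^32 ≡ 346 (mod 373)
27^64 ≡ 356 (mod 373)
27^128 ≡ 289 (mod 373)
27^186 = 27^(128+32+16+8+2) ≡ 1 (mod 373).
Result is 1, so (27/373) = 1.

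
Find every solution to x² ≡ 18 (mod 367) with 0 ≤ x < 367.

Since 367 ≡ 3 (mod 4), a square root of 18 is 18^((367+1)/4) = 18^92 mod 367.
Repeated squaring: 18^2≡324, 18^4≡14, 18^8≡196, 18^16≡248, 18^32≡215, 18^64≡350 (mod 367).
18^92 = 18^(64+16+8+4) ≡ 237 (mod 367).
Check: 237² = 56169 ≡ 18 (mod 367). The two roots are 130 and 237.

130, 237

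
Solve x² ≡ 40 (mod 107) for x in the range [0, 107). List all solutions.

Since 107 ≡ 3 (mod 4), a square root of 40 is 40^((107+1)/4) = 40^27 mod 107.
Repeated squaring: 40^2≡102, 40^4≡25, 40^8≡90, 40^16≡75 (mod 107).
40^27 = 40^(16+8+2+1) ≡ 19 (mod 107).
Check: 19² = 361 ≡ 40 (mod 107). The two roots are 19 and 88.

19, 88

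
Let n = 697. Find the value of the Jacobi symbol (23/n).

-1

Reciprocity: 23 ≡ 3 and 697 ≡ 1 (mod 4), so (23/697) = +(697/23).
Reduce top mod 23: now compute (7/23).
Reciprocity: 7 ≡ 3 and 23 ≡ 3 (mod 4), so (7/23) = −(23/7).
Reduce top mod 7: now compute (2/7).
Pull out 2: since 7 ≡ 7 (mod 8), (2/7) = +1.
Reached (1/7) = 1. Collecting the sign flips along the way, the symbol is -1.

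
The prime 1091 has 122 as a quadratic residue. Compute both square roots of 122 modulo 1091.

48, 1043

Since 1091 ≡ 3 (mod 4), a square root of 122 is 122^((1091+1)/4) = 122^273 mod 1091.
Repeated squaring: 122^2≡701, 122^4≡451, 122^8≡475, 122^16≡879, 122^32≡213, 122^64≡638, 122^128≡101, 122^256≡382 (mod 1091).
122^273 = 122^(256+16+1) ≡ 48 (mod 1091).
Check: 48² = 2304 ≡ 122 (mod 1091). The two roots are 48 and 1043.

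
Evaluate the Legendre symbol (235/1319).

-1

Reciprocity: 235 ≡ 3 and 1319 ≡ 3 (mod 4), so (235/1319) = −(1319/235).
Reduce top mod 235: now compute (144/235).
Pull out 2^4: since 235 ≡ 3 (mod 8), (2/235) = -1, so (2/235)^4 = +1.
Reciprocity: 9 ≡ 1 and 235 ≡ 3 (mod 4), so (9/235) = +(235/9).
Reduce top mod 9: now compute (1/9).
Reached (1/9) = 1. Collecting the sign flips along the way, the symbol is -1.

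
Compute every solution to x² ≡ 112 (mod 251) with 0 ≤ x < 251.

83, 168

Since 251 ≡ 3 (mod 4), a square root of 112 is 112^((251+1)/4) = 112^63 mod 251.
Repeated squaring: 112^2≡245, 112^4≡36, 112^8≡41, 112^16≡175, 112^32≡3 (mod 251).
112^63 = 112^(32+16+8+4+2+1) ≡ 83 (mod 251).
Check: 83² = 6889 ≡ 112 (mod 251). The two roots are 83 and 168.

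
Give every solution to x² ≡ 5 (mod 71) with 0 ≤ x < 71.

Since 71 ≡ 3 (mod 4), a square root of 5 is 5^((71+1)/4) = 5^18 mod 71.
Repeated squaring: 5^2≡25, 5^4≡57, 5^8≡54, 5^16≡5 (mod 71).
5^18 = 5^(16+2) ≡ 54 (mod 71).
Check: 54² = 2916 ≡ 5 (mod 71). The two roots are 17 and 54.

17, 54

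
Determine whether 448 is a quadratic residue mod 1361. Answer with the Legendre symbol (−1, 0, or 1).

Pull out 2^6: since 1361 ≡ 1 (mod 8), (2/1361) = +1, so (2/1361)^6 = +1.
Reciprocity: 7 ≡ 3 and 1361 ≡ 1 (mod 4), so (7/1361) = +(1361/7).
Reduce top mod 7: now compute (3/7).
Reciprocity: 3 ≡ 3 and 7 ≡ 3 (mod 4), so (3/7) = −(7/3).
Reduce top mod 3: now compute (1/3).
Reached (1/3) = 1. Collecting the sign flips along the way, the symbol is -1.

-1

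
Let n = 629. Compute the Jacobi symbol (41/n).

-1

Reciprocity: 41 ≡ 1 and 629 ≡ 1 (mod 4), so (41/629) = +(629/41).
Reduce top mod 41: now compute (14/41).
Pull out 2: since 41 ≡ 1 (mod 8), (2/41) = +1.
Reciprocity: 7 ≡ 3 and 41 ≡ 1 (mod 4), so (7/41) = +(41/7).
Reduce top mod 7: now compute (6/7).
Pull out 2: since 7 ≡ 7 (mod 8), (2/7) = +1.
Reciprocity: 3 ≡ 3 and 7 ≡ 3 (mod 4), so (3/7) = −(7/3).
Reduce top mod 3: now compute (1/3).
Reached (1/3) = 1. Collecting the sign flips along the way, the symbol is -1.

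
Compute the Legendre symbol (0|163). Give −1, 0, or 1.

0

Top reduces to 0: gcd > 1, so the symbol is 0.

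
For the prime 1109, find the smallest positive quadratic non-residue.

(2/1109) = −1, so 2 is the smallest positive non-residue mod 1109.

2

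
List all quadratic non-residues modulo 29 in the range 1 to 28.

2,3,8,10,11,12,14,15,17,18,19,21,26,27

Square k = 1,…,14 (k and 29−k give the same square):
1²=1, 2²=4, 3²=9, 4²=16, 5²=25, 6²≡7, 7²≡20, 8²≡6, 9²≡23, 10²≡13, 11²≡5, 12²≡28, 13²≡24, 14²≡22 (mod 29).
The residues are {1, 4, 5, 6, 7, 9, 13, 16, 20, 22, 23, 24, 25, 28}; the non-residues are the remaining 14 nonzero classes.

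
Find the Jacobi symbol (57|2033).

0

Reciprocity: 57 ≡ 1 and 2033 ≡ 1 (mod 4), so (57/2033) = +(2033/57).
Reduce top mod 57: now compute (38/57).
Pull out 2: since 57 ≡ 1 (mod 8), (2/57) = +1.
Reciprocity: 19 ≡ 3 and 57 ≡ 1 (mod 4), so (19/57) = +(57/19).
Reduce top mod 19: now compute (0/19).
Top reduces to 0: gcd > 1, so the symbol is 0.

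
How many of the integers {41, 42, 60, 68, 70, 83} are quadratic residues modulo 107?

3

(41/107) = +1 → QR.
(42/107) = +1 → QR.
(60/107) = -1 → non-residue.
(68/107) = -1 → non-residue.
(70/107) = -1 → non-residue.
(83/107) = +1 → QR.
Total quadratic residues among the 6: 3.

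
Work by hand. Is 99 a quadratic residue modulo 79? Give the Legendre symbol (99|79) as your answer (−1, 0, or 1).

Euler's criterion: (99/79) ≡ 20^39 (mod 79).
20^2 ≡ 5 (mod 79)
20^4 ≡ 25 (mod 79)
20^8 ≡ 72 (mod 79)
20^16 ≡ 49 (mod 79)
20^32 ≡ 31 (mod 79)
20^39 = 20^(32+4+2+1) ≡ 1 (mod 79).
Result is 1, so (99/79) = 1.

1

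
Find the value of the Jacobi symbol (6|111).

Pull out 2: since 111 ≡ 7 (mod 8), (2/111) = +1.
Reciprocity: 3 ≡ 3 and 111 ≡ 3 (mod 4), so (3/111) = −(111/3).
Reduce top mod 3: now compute (0/3).
Top reduces to 0: gcd > 1, so the symbol is 0.

0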